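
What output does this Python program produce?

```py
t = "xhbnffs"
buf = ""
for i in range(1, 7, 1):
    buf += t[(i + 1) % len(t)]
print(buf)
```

i=1: add t[2]='b' → 'b'
i=2: add t[3]='n' → 'bn'
i=3: add t[4]='f' → 'bnf'
i=4: add t[5]='f' → 'bnff'
i=5: add t[6]='s' → 'bnffs'
i=6: add t[0]='x' → 'bnffsx'

bnffsx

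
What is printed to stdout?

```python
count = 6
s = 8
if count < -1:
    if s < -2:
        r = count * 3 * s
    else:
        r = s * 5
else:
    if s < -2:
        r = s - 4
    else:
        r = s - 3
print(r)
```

5

count=6, s=8
count < -1 is False; s < -2 is False
→ r = s - 3 = 5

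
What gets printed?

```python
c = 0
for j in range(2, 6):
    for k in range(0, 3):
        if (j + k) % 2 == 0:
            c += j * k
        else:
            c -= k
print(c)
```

j=2,k=0: even sum, c = 0+0 = 0
j=2,k=1: odd sum, c = 0-1 = -1
j=2,k=2: even sum, c = (-1)+4 = 3
j=3,k=0: odd sum, c = 3-0 = 3
j=3,k=1: even sum, c = 3+3 = 6
j=3,k=2: odd sum, c = 6-2 = 4
j=4,k=0: even sum, c = 4+0 = 4
j=4,k=1: odd sum, c = 4-1 = 3
j=4,k=2: even sum, c = 3+8 = 11
j=5,k=0: odd sum, c = 11-0 = 11
j=5,k=1: even sum, c = 11+5 = 16
j=5,k=2: odd sum, c = 16-2 = 14

14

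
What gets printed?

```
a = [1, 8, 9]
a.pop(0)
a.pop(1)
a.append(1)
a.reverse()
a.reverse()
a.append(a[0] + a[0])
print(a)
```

[8, 1, 16]

pop(0) removes 1 → [8, 9]
pop(1) removes 9 → [8]
append 1 → [8, 1]
reverse → [1, 8]
reverse → [8, 1]
append a[0]+a[0] = 8+8 = 16 → [8, 1, 16]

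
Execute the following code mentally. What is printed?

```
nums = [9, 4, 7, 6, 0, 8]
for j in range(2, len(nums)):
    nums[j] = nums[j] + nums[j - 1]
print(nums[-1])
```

25

j=2: nums[2] = 7+4 = 11 → [9, 4, 11, 6, 0, 8]
j=3: nums[3] = 6+11 = 17 → [9, 4, 11, 17, 0, 8]
j=4: nums[4] = 0+17 = 17 → [9, 4, 11, 17, 17, 8]
j=5: nums[5] = 8+17 = 25 → [9, 4, 11, 17, 17, 25]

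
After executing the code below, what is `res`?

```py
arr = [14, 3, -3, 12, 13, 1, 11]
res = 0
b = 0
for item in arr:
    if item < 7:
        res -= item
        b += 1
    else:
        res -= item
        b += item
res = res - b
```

item=14: not <7, res = 0-14 = -14; b=14
item=3: <7, res = (-14)-3 = -17; b=15
item=-3: <7, res = (-17)-(-3) = -14; b=16
item=12: not <7, res = (-14)-12 = -26; b=28
item=13: not <7, res = (-26)-13 = -39; b=41
item=1: <7, res = (-39)-1 = -40; b=42
item=11: not <7, res = (-40)-11 = -51; b=53
res-b = (-51)-53 = -104

-104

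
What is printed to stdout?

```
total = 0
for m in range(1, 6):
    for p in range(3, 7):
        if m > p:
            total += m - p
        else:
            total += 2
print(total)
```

m=1,p=3: not 1>3, total = 0+2 = 2
m=1,p=4: not 1>4, total = 2+2 = 4
m=1,p=5: not 1>5, total = 4+2 = 6
m=1,p=6: not 1>6, total = 6+2 = 8
m=2,p=3: not 2>3, total = 8+2 = 10
m=2,p=4: not 2>4, total = 10+2 = 12
m=2,p=5: not 2>5, total = 12+2 = 14
m=2,p=6: not 2>6, total = 14+2 = 16
m=3,p=3: not 3>3, total = 16+2 = 18
m=3,p=4: not 3>4, total = 18+2 = 20
m=3,p=5: not 3>5, total = 20+2 = 22
m=3,p=6: not 3>6, total = 22+2 = 24
m=4,p=3: 4>3, total = 24+1 = 25
m=4,p=4: not 4>4, total = 25+2 = 27
m=4,p=5: not 4>5, total = 27+2 = 29
m=4,p=6: not 4>6, total = 29+2 = 31
m=5,p=3: 5>3, total = 31+2 = 33
m=5,p=4: 5>4, total = 33+1 = 34
m=5,p=5: not 5>5, total = 34+2 = 36
m=5,p=6: not 5>6, total = 36+2 = 38

38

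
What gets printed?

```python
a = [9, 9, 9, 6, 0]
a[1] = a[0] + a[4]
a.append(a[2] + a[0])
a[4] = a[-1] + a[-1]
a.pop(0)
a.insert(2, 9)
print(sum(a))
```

a[1] = a[0]+a[4] = 9+0 = 9 → [9, 9, 9, 6, 0]
append a[2]+a[0] = 9+9 = 18 → [9, 9, 9, 6, 0, 18]
a[4] = a[-1]+a[-1] = 18+18 = 36 → [9, 9, 9, 6, 36, 18]
pop(0) removes 9 → [9, 9, 6, 36, 18]
insert 9 at 2 → [9, 9, 9, 6, 36, 18]
sum = 87

87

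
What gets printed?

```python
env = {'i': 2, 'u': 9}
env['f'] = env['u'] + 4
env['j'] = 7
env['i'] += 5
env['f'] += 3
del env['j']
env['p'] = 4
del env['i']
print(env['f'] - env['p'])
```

12

env['f'] = env['u']+4 = 13 → {'i': 2, 'u': 9, 'f': 13}
env['j'] = 7 → {'i': 2, 'u': 9, 'f': 13, 'j': 7}
env['i'] = 2+5 = 7 → {'i': 7, 'u': 9, 'f': 13, 'j': 7}
env['f'] = 13+3 = 16 → {'i': 7, 'u': 9, 'f': 16, 'j': 7}
del 'j' → {'i': 7, 'u': 9, 'f': 16}
env['p'] = 4 → {'i': 7, 'u': 9, 'f': 16, 'p': 4}
del 'i' → {'u': 9, 'f': 16, 'p': 4}
env['f']-env['p'] = 16-4 = 12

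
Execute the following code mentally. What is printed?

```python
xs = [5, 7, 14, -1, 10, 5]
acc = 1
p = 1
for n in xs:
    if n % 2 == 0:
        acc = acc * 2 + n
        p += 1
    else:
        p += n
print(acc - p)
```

23

n=5: not even; p=6
n=7: not even; p=13
n=14: even, acc = 1*2+14 = 16; p=14
n=-1: not even; p=13
n=10: even, acc = 16*2+10 = 42; p=14
n=5: not even; p=19
acc-p = 42-19 = 23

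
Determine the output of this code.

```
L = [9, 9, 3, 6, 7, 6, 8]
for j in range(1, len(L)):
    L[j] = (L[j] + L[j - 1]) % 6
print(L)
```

[9, 0, 3, 3, 4, 4, 0]

j=1: L[1] = (9+9)%6 = 0 → [9, 0, 3, 6, 7, 6, 8]
j=2: L[2] = (3+0)%6 = 3 → [9, 0, 3, 6, 7, 6, 8]
j=3: L[3] = (6+3)%6 = 3 → [9, 0, 3, 3, 7, 6, 8]
j=4: L[4] = (7+3)%6 = 4 → [9, 0, 3, 3, 4, 6, 8]
j=5: L[5] = (6+4)%6 = 4 → [9, 0, 3, 3, 4, 4, 8]
j=6: L[6] = (8+4)%6 = 0 → [9, 0, 3, 3, 4, 4, 0]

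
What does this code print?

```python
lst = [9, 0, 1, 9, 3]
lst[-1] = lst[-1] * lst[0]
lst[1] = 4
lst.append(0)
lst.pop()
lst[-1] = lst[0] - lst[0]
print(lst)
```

lst[-1] = lst[-1]*lst[0] = 3*9 = 27 → [9, 0, 1, 9, 27]
lst[1] = 4 → [9, 4, 1, 9, 27]
append 0 → [9, 4, 1, 9, 27, 0]
pop() removes 0 → [9, 4, 1, 9, 27]
lst[-1] = lst[0]-lst[0] = 9-9 = 0 → [9, 4, 1, 9, 0]

[9, 4, 1, 9, 0]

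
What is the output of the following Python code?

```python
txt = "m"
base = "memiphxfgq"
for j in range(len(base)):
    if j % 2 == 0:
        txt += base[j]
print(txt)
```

mmmpxg

j=0: add 'm' → 'mm'
j=1: skip
j=2: add 'm' → 'mmm'
j=3: skip
j=4: add 'p' → 'mmmp'
j=5: skip
j=6: add 'x' → 'mmmpx'
j=7: skip
j=8: add 'g' → 'mmmpxg'
j=9: skip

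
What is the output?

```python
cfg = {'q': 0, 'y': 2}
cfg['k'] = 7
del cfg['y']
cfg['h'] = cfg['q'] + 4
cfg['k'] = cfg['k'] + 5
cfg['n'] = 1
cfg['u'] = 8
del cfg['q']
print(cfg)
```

{'k': 12, 'h': 4, 'n': 1, 'u': 8}

cfg['k'] = 7 → {'q': 0, 'y': 2, 'k': 7}
del 'y' → {'q': 0, 'k': 7}
cfg['h'] = cfg['q']+4 = 4 → {'q': 0, 'k': 7, 'h': 4}
cfg['k'] = cfg['k']+5 = 12 → {'q': 0, 'k': 12, 'h': 4}
cfg['n'] = 1 → {'q': 0, 'k': 12, 'h': 4, 'n': 1}
cfg['u'] = 8 → {'q': 0, 'k': 12, 'h': 4, 'n': 1, 'u': 8}
del 'q' → {'k': 12, 'h': 4, 'n': 1, 'u': 8}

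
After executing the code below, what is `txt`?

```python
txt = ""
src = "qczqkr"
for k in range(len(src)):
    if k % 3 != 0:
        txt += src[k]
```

k=0: skip
k=1: add 'c' → 'c'
k=2: add 'z' → 'cz'
k=3: skip
k=4: add 'k' → 'czk'
k=5: add 'r' → 'czkr'

'czkr'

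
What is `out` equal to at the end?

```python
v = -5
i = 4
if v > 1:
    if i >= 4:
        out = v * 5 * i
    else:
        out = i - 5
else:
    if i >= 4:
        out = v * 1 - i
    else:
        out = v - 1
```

-9

v=-5, i=4
v > 1 is False; i >= 4 is True
→ out = v * 1 - i = -9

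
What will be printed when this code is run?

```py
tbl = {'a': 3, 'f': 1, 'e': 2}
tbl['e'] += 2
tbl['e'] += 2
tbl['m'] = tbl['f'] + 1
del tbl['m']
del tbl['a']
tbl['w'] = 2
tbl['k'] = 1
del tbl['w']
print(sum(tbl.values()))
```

tbl['e'] = 2+2 = 4 → {'a': 3, 'f': 1, 'e': 4}
tbl['e'] = 4+2 = 6 → {'a': 3, 'f': 1, 'e': 6}
tbl['m'] = tbl['f']+1 = 2 → {'a': 3, 'f': 1, 'e': 6, 'm': 2}
del 'm' → {'a': 3, 'f': 1, 'e': 6}
del 'a' → {'f': 1, 'e': 6}
tbl['w'] = 2 → {'f': 1, 'e': 6, 'w': 2}
tbl['k'] = 1 → {'f': 1, 'e': 6, 'w': 2, 'k': 1}
del 'w' → {'f': 1, 'e': 6, 'k': 1}
sum of values = 8

8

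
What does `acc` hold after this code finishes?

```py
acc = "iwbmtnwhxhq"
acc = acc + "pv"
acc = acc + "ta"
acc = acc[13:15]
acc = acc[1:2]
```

'a'

+ 'pv' → 'iwbmtnwhxhqpv'
+ 'ta' → 'iwbmtnwhxhqpvta'
slice [13:15] → 'ta'
slice [1:2] → 'a'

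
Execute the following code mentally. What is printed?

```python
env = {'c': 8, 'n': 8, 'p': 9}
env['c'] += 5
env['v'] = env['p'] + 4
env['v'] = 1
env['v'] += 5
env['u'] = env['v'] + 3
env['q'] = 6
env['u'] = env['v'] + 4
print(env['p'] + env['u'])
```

19

env['c'] = 8+5 = 13 → {'c': 13, 'n': 8, 'p': 9}
env['v'] = env['p']+4 = 13 → {'c': 13, 'n': 8, 'p': 9, 'v': 13}
env['v'] = 1 → {'c': 13, 'n': 8, 'p': 9, 'v': 1}
env['v'] = 1+5 = 6 → {'c': 13, 'n': 8, 'p': 9, 'v': 6}
env['u'] = env['v']+3 = 9 → {'c': 13, 'n': 8, 'p': 9, 'v': 6, 'u': 9}
env['q'] = 6 → {'c': 13, 'n': 8, 'p': 9, 'v': 6, 'u': 9, 'q': 6}
env['u'] = env['v']+4 = 10 → {'c': 13, 'n': 8, 'p': 9, 'v': 6, 'u': 10, 'q': 6}
env['p']+env['u'] = 9+10 = 19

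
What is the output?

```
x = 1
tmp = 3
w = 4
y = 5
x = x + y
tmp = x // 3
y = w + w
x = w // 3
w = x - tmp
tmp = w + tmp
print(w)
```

-1

x = 1+5 = 6
tmp = 6//3 = 2
y = 4+4 = 8
x = 4//3 = 1
w = 1-2 = -1
tmp = (-1)+2 = 1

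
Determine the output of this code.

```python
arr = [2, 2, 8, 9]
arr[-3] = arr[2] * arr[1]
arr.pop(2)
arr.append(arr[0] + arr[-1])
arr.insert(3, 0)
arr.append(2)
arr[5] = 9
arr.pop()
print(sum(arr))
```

38

arr[-3] = arr[2]*arr[1] = 8*2 = 16 → [2, 16, 8, 9]
pop(2) removes 8 → [2, 16, 9]
append arr[0]+arr[-1] = 2+9 = 11 → [2, 16, 9, 11]
insert 0 at 3 → [2, 16, 9, 0, 11]
append 2 → [2, 16, 9, 0, 11, 2]
arr[5] = 9 → [2, 16, 9, 0, 11, 9]
pop() removes 9 → [2, 16, 9, 0, 11]
sum = 38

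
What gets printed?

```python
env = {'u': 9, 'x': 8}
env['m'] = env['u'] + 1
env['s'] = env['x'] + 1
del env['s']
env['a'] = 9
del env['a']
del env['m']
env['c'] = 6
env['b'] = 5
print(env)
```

env['m'] = env['u']+1 = 10 → {'u': 9, 'x': 8, 'm': 10}
env['s'] = env['x']+1 = 9 → {'u': 9, 'x': 8, 'm': 10, 's': 9}
del 's' → {'u': 9, 'x': 8, 'm': 10}
env['a'] = 9 → {'u': 9, 'x': 8, 'm': 10, 'a': 9}
del 'a' → {'u': 9, 'x': 8, 'm': 10}
del 'm' → {'u': 9, 'x': 8}
env['c'] = 6 → {'u': 9, 'x': 8, 'c': 6}
env['b'] = 5 → {'u': 9, 'x': 8, 'c': 6, 'b': 5}

{'u': 9, 'x': 8, 'c': 6, 'b': 5}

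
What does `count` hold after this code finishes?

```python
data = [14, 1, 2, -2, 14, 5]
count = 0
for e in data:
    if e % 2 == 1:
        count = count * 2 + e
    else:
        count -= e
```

e=14: not odd, count = 0-14 = -14
e=1: odd, count = (-14)*2+1 = -27
e=2: not odd, count = (-27)-2 = -29
e=-2: not odd, count = (-29)-(-2) = -27
e=14: not odd, count = (-27)-14 = -41
e=5: odd, count = (-41)*2+5 = -77

-77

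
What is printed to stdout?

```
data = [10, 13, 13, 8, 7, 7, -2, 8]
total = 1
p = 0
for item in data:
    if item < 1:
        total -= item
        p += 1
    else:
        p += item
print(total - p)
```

-64

item=10: not <1; p=10
item=13: not <1; p=23
item=13: not <1; p=36
item=8: not <1; p=44
item=7: not <1; p=51
item=7: not <1; p=58
item=-2: <1, total = 1-(-2) = 3; p=59
item=8: not <1; p=67
total-p = 3-67 = -64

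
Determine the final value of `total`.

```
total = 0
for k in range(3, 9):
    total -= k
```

-33

k=3: total = 0-3 = -3
k=4: total = (-3)-4 = -7
k=5: total = (-7)-5 = -12
k=6: total = (-12)-6 = -18
k=7: total = (-18)-7 = -25
k=8: total = (-25)-8 = -33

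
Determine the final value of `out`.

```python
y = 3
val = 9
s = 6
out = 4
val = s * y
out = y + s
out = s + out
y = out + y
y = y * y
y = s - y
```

val = 6*3 = 18
out = 3+6 = 9
out = 6+9 = 15
y = 15+3 = 18
y = 18*18 = 324
y = 6-324 = -318

15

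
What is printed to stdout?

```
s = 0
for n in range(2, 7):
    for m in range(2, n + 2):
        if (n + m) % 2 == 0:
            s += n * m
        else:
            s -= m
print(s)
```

105

n=2,m=2: even sum, s = 0+4 = 4
n=2,m=3: odd sum, s = 4-3 = 1
n=3,m=2: odd sum, s = 1-2 = -1
n=3,m=3: even sum, s = (-1)+9 = 8
n=3,m=4: odd sum, s = 8-4 = 4
n=4,m=2: even sum, s = 4+8 = 12
n=4,m=3: odd sum, s = 12-3 = 9
n=4,m=4: even sum, s = 9+16 = 25
n=4,m=5: odd sum, s = 25-5 = 20
n=5,m=2: odd sum, s = 20-2 = 18
n=5,m=3: even sum, s = 18+15 = 33
n=5,m=4: odd sum, s = 33-4 = 29
n=5,m=5: even sum, s = 29+25 = 54
n=5,m=6: odd sum, s = 54-6 = 48
n=6,m=2: even sum, s = 48+12 = 60
n=6,m=3: odd sum, s = 60-3 = 57
n=6,m=4: even sum, s = 57+24 = 81
n=6,m=5: odd sum, s = 81-5 = 76
n=6,m=6: even sum, s = 76+36 = 112
n=6,m=7: odd sum, s = 112-7 = 105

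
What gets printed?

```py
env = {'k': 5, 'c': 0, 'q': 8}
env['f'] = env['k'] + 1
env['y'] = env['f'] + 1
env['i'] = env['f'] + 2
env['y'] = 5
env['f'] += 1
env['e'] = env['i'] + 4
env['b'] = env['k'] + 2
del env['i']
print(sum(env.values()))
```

env['f'] = env['k']+1 = 6 → {'k': 5, 'c': 0, 'q': 8, 'f': 6}
env['y'] = env['f']+1 = 7 → {'k': 5, 'c': 0, 'q': 8, 'f': 6, 'y': 7}
env['i'] = env['f']+2 = 8 → {'k': 5, 'c': 0, 'q': 8, 'f': 6, 'y': 7, 'i': 8}
env['y'] = 5 → {'k': 5, 'c': 0, 'q': 8, 'f': 6, 'y': 5, 'i': 8}
env['f'] = 6+1 = 7 → {'k': 5, 'c': 0, 'q': 8, 'f': 7, 'y': 5, 'i': 8}
env['e'] = env['i']+4 = 12 → {'k': 5, 'c': 0, 'q': 8, 'f': 7, 'y': 5, 'i': 8, 'e': 12}
env['b'] = env['k']+2 = 7 → {'k': 5, 'c': 0, 'q': 8, 'f': 7, 'y': 5, 'i': 8, 'e': 12, 'b': 7}
del 'i' → {'k': 5, 'c': 0, 'q': 8, 'f': 7, 'y': 5, 'e': 12, 'b': 7}
sum of values = 44

44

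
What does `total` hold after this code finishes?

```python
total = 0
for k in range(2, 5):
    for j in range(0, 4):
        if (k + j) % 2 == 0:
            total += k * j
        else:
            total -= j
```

14

k=2,j=0: even sum, total = 0+0 = 0
k=2,j=1: odd sum, total = 0-1 = -1
k=2,j=2: even sum, total = (-1)+4 = 3
k=2,j=3: odd sum, total = 3-3 = 0
k=3,j=0: odd sum, total = 0-0 = 0
k=3,j=1: even sum, total = 0+3 = 3
k=3,j=2: odd sum, total = 3-2 = 1
k=3,j=3: even sum, total = 1+9 = 10
k=4,j=0: even sum, total = 10+0 = 10
k=4,j=1: odd sum, total = 10-1 = 9
k=4,j=2: even sum, total = 9+8 = 17
k=4,j=3: odd sum, total = 17-3 = 14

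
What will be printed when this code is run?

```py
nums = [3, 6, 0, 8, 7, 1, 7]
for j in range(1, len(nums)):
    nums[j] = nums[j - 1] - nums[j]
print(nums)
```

[3, -3, -3, -11, -18, -19, -26]

j=1: nums[1] = 3-6 = -3 → [3, -3, 0, 8, 7, 1, 7]
j=2: nums[2] = (-3)-0 = -3 → [3, -3, -3, 8, 7, 1, 7]
j=3: nums[3] = (-3)-8 = -11 → [3, -3, -3, -11, 7, 1, 7]
j=4: nums[4] = (-11)-7 = -18 → [3, -3, -3, -11, -18, 1, 7]
j=5: nums[5] = (-18)-1 = -19 → [3, -3, -3, -11, -18, -19, 7]
j=6: nums[6] = (-19)-7 = -26 → [3, -3, -3, -11, -18, -19, -26]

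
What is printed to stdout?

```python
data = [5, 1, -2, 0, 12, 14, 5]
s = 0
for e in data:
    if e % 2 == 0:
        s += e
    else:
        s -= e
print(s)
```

13

e=5: not even, s = 0-5 = -5
e=1: not even, s = (-5)-1 = -6
e=-2: even, s = (-6)+(-2) = -8
e=0: even, s = (-8)+0 = -8
e=12: even, s = (-8)+12 = 4
e=14: even, s = 4+14 = 18
e=5: not even, s = 18-5 = 13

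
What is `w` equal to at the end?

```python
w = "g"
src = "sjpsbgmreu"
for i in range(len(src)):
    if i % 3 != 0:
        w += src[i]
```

i=0: skip
i=1: add 'j' → 'gj'
i=2: add 'p' → 'gjp'
i=3: skip
i=4: add 'b' → 'gjpb'
i=5: add 'g' → 'gjpbg'
i=6: skip
i=7: add 'r' → 'gjpbgr'
i=8: add 'e' → 'gjpbgre'
i=9: skip

'gjpbgre'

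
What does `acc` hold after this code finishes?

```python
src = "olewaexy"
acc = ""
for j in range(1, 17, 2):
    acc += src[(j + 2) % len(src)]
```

j=1: add src[3]='w' → 'w'
j=3: add src[5]='e' → 'we'
j=5: add src[7]='y' → 'wey'
j=7: add src[1]='l' → 'weyl'
j=9: add src[3]='w' → 'weylw'
j=11: add src[5]='e' → 'weylwe'
j=13: add src[7]='y' → 'weylwey'
j=15: add src[1]='l' → 'weylweyl'

'weylweyl'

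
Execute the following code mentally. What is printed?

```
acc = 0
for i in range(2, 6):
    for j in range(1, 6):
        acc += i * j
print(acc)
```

i=2,j=1: acc = 0+2 = 2
i=2,j=2: acc = 2+4 = 6
i=2,j=3: acc = 6+6 = 12
i=2,j=4: acc = 12+8 = 20
i=2,j=5: acc = 20+10 = 30
i=3,j=1: acc = 30+3 = 33
i=3,j=2: acc = 33+6 = 39
i=3,j=3: acc = 39+9 = 48
i=3,j=4: acc = 48+12 = 60
i=3,j=5: acc = 60+15 = 75
i=4,j=1: acc = 75+4 = 79
i=4,j=2: acc = 79+8 = 87
i=4,j=3: acc = 87+12 = 99
i=4,j=4: acc = 99+16 = 115
i=4,j=5: acc = 115+20 = 135
i=5,j=1: acc = 135+5 = 140
i=5,j=2: acc = 140+10 = 150
i=5,j=3: acc = 150+15 = 165
i=5,j=4: acc = 165+20 = 185
i=5,j=5: acc = 185+25 = 210

210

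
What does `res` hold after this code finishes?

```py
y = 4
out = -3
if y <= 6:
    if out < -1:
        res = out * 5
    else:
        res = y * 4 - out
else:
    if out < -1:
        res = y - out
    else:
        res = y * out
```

y=4, out=-3
y <= 6 is True; out < -1 is True
→ res = out * 5 = -15

-15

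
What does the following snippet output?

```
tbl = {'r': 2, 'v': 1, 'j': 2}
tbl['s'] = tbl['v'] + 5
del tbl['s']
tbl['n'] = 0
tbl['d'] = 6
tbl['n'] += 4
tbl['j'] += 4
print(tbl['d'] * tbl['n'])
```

24

tbl['s'] = tbl['v']+5 = 6 → {'r': 2, 'v': 1, 'j': 2, 's': 6}
del 's' → {'r': 2, 'v': 1, 'j': 2}
tbl['n'] = 0 → {'r': 2, 'v': 1, 'j': 2, 'n': 0}
tbl['d'] = 6 → {'r': 2, 'v': 1, 'j': 2, 'n': 0, 'd': 6}
tbl['n'] = 0+4 = 4 → {'r': 2, 'v': 1, 'j': 2, 'n': 4, 'd': 6}
tbl['j'] = 2+4 = 6 → {'r': 2, 'v': 1, 'j': 6, 'n': 4, 'd': 6}
tbl['d']*tbl['n'] = 6*4 = 24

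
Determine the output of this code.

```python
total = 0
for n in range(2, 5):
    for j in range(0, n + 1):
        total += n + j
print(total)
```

n=2,j=0: total = 0+2 = 2
n=2,j=1: total = 2+3 = 5
n=2,j=2: total = 5+4 = 9
n=3,j=0: total = 9+3 = 12
n=3,j=1: total = 12+4 = 16
n=3,j=2: total = 16+5 = 21
n=3,j=3: total = 21+6 = 27
n=4,j=0: total = 27+4 = 31
n=4,j=1: total = 31+5 = 36
n=4,j=2: total = 36+6 = 42
n=4,j=3: total = 42+7 = 49
n=4,j=4: total = 49+8 = 57

57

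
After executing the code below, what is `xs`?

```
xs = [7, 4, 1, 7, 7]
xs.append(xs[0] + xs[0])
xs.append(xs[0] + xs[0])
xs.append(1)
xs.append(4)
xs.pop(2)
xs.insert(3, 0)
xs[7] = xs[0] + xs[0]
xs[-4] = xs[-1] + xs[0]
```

append xs[0]+xs[0] = 7+7 = 14 → [7, 4, 1, 7, 7, 14]
append xs[0]+xs[0] = 7+7 = 14 → [7, 4, 1, 7, 7, 14, 14]
append 1 → [7, 4, 1, 7, 7, 14, 14, 1]
append 4 → [7, 4, 1, 7, 7, 14, 14, 1, 4]
pop(2) removes 1 → [7, 4, 7, 7, 14, 14, 1, 4]
insert 0 at 3 → [7, 4, 7, 0, 7, 14, 14, 1, 4]
xs[7] = xs[0]+xs[0] = 7+7 = 14 → [7, 4, 7, 0, 7, 14, 14, 14, 4]
xs[-4] = xs[-1]+xs[0] = 4+7 = 11 → [7, 4, 7, 0, 7, 11, 14, 14, 4]

[7, 4, 7, 0, 7, 11, 14, 14, 4]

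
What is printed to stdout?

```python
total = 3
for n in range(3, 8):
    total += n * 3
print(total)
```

n=3: total = 3+3*3 = 12
n=4: total = 12+4*3 = 24
n=5: total = 24+5*3 = 39
n=6: total = 39+6*3 = 57
n=7: total = 57+7*3 = 78

78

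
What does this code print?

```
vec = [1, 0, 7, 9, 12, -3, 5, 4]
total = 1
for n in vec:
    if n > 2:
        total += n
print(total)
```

n=1: not >2
n=0: not >2
n=7: >2, total = 1+7 = 8
n=9: >2, total = 8+9 = 17
n=12: >2, total = 17+12 = 29
n=-3: not >2
n=5: >2, total = 29+5 = 34
n=4: >2, total = 34+4 = 38

38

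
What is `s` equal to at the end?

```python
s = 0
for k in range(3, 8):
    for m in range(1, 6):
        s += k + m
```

k=3,m=1: s = 0+4 = 4
k=3,m=2: s = 4+5 = 9
k=3,m=3: s = 9+6 = 15
k=3,m=4: s = 15+7 = 22
k=3,m=5: s = 22+8 = 30
k=4,m=1: s = 30+5 = 35
k=4,m=2: s = 35+6 = 41
k=4,m=3: s = 41+7 = 48
k=4,m=4: s = 48+8 = 56
k=4,m=5: s = 56+9 = 65
k=5,m=1: s = 65+6 = 71
k=5,m=2: s = 71+7 = 78
k=5,m=3: s = 78+8 = 86
k=5,m=4: s = 86+9 = 95
k=5,m=5: s = 95+10 = 105
k=6,m=1: s = 105+7 = 112
k=6,m=2: s = 112+8 = 120
k=6,m=3: s = 120+9 = 129
k=6,m=4: s = 129+10 = 139
k=6,m=5: s = 139+11 = 150
k=7,m=1: s = 150+8 = 158
k=7,m=2: s = 158+9 = 167
k=7,m=3: s = 167+10 = 177
k=7,m=4: s = 177+11 = 188
k=7,m=5: s = 188+12 = 200

200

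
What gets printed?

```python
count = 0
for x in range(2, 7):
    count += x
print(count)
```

20

x=2: count = 0+2 = 2
x=3: count = 2+3 = 5
x=4: count = 5+4 = 9
x=5: count = 9+5 = 14
x=6: count = 14+6 = 20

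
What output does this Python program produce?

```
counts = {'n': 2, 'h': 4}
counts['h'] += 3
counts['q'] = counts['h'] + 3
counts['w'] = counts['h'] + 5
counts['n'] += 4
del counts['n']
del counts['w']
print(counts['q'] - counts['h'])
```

3

counts['h'] = 4+3 = 7 → {'n': 2, 'h': 7}
counts['q'] = counts['h']+3 = 10 → {'n': 2, 'h': 7, 'q': 10}
counts['w'] = counts['h']+5 = 12 → {'n': 2, 'h': 7, 'q': 10, 'w': 12}
counts['n'] = 2+4 = 6 → {'n': 6, 'h': 7, 'q': 10, 'w': 12}
del 'n' → {'h': 7, 'q': 10, 'w': 12}
del 'w' → {'h': 7, 'q': 10}
counts['q']-counts['h'] = 10-7 = 3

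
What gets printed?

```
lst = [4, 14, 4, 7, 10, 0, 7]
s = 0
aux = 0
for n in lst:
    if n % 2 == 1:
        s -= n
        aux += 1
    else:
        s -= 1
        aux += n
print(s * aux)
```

n=4: not odd, s = 0-1 = -1; aux=4
n=14: not odd, s = (-1)-1 = -2; aux=18
n=4: not odd, s = (-2)-1 = -3; aux=22
n=7: odd, s = (-3)-7 = -10; aux=23
n=10: not odd, s = (-10)-1 = -11; aux=33
n=0: not odd, s = (-11)-1 = -12; aux=33
n=7: odd, s = (-12)-7 = -19; aux=34
s*aux = (-19)*34 = -646

-646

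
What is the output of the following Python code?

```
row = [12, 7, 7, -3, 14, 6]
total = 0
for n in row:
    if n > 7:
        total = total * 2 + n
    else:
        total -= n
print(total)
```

10

n=12: >7, total = 0*2+12 = 12
n=7: not >7, total = 12-7 = 5
n=7: not >7, total = 5-7 = -2
n=-3: not >7, total = (-2)-(-3) = 1
n=14: >7, total = 1*2+14 = 16
n=6: not >7, total = 16-6 = 10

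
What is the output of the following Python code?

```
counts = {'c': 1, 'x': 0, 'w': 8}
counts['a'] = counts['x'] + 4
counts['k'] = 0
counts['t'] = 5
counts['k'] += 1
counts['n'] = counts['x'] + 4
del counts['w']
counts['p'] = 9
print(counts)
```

counts['a'] = counts['x']+4 = 4 → {'c': 1, 'x': 0, 'w': 8, 'a': 4}
counts['k'] = 0 → {'c': 1, 'x': 0, 'w': 8, 'a': 4, 'k': 0}
counts['t'] = 5 → {'c': 1, 'x': 0, 'w': 8, 'a': 4, 'k': 0, 't': 5}
counts['k'] = 0+1 = 1 → {'c': 1, 'x': 0, 'w': 8, 'a': 4, 'k': 1, 't': 5}
counts['n'] = counts['x']+4 = 4 → {'c': 1, 'x': 0, 'w': 8, 'a': 4, 'k': 1, 't': 5, 'n': 4}
del 'w' → {'c': 1, 'x': 0, 'a': 4, 'k': 1, 't': 5, 'n': 4}
counts['p'] = 9 → {'c': 1, 'x': 0, 'a': 4, 'k': 1, 't': 5, 'n': 4, 'p': 9}

{'c': 1, 'x': 0, 'a': 4, 'k': 1, 't': 5, 'n': 4, 'p': 9}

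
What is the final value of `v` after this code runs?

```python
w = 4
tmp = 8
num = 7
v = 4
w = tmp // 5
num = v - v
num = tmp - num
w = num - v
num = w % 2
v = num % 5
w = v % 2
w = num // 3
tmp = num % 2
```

0

w = 8//5 = 1
num = 4-4 = 0
num = 8-0 = 8
w = 8-4 = 4
num = 4%2 = 0
v = 0%5 = 0
w = 0%2 = 0
w = 0//3 = 0
tmp = 0%2 = 0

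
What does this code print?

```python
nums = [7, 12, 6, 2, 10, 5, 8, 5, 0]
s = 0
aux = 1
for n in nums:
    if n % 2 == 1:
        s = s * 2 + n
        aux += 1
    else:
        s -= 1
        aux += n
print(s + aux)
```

n=7: odd, s = 0*2+7 = 7; aux=2
n=12: not odd, s = 7-1 = 6; aux=14
n=6: not odd, s = 6-1 = 5; aux=20
n=2: not odd, s = 5-1 = 4; aux=22
n=10: not odd, s = 4-1 = 3; aux=32
n=5: odd, s = 3*2+5 = 11; aux=33
n=8: not odd, s = 11-1 = 10; aux=41
n=5: odd, s = 10*2+5 = 25; aux=42
n=0: not odd, s = 25-1 = 24; aux=42
s+aux = 24+42 = 66

66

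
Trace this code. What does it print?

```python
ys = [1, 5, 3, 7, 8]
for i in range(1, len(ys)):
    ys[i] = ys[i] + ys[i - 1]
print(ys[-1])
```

24

i=1: ys[1] = 5+1 = 6 → [1, 6, 3, 7, 8]
i=2: ys[2] = 3+6 = 9 → [1, 6, 9, 7, 8]
i=3: ys[3] = 7+9 = 16 → [1, 6, 9, 16, 8]
i=4: ys[4] = 8+16 = 24 → [1, 6, 9, 16, 24]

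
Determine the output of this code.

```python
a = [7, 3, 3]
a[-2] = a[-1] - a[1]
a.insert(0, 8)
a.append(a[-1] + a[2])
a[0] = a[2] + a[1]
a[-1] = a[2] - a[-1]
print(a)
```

[7, 7, 0, 3, -3]

a[-2] = a[-1]-a[1] = 3-3 = 0 → [7, 0, 3]
insert 8 at 0 → [8, 7, 0, 3]
append a[-1]+a[2] = 3+0 = 3 → [8, 7, 0, 3, 3]
a[0] = a[2]+a[1] = 0+7 = 7 → [7, 7, 0, 3, 3]
a[-1] = a[2]-a[-1] = 0-3 = -3 → [7, 7, 0, 3, -3]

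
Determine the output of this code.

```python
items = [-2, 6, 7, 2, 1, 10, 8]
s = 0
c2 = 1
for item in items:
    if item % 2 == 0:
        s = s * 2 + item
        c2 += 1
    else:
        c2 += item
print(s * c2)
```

728

item=-2: even, s = 0*2+(-2) = -2; c2=2
item=6: even, s = (-2)*2+6 = 2; c2=3
item=7: not even; c2=10
item=2: even, s = 2*2+2 = 6; c2=11
item=1: not even; c2=12
item=10: even, s = 6*2+10 = 22; c2=13
item=8: even, s = 22*2+8 = 52; c2=14
s*c2 = 52*14 = 728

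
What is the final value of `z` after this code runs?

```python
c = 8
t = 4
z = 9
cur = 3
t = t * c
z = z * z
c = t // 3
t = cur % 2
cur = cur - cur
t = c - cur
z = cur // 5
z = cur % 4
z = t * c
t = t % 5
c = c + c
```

100

t = 4*8 = 32
z = 9*9 = 81
c = 32//3 = 10
t = 3%2 = 1
cur = 3-3 = 0
t = 10-0 = 10
z = 0//5 = 0
z = 0%4 = 0
z = 10*10 = 100
t = 10%5 = 0
c = 10+10 = 20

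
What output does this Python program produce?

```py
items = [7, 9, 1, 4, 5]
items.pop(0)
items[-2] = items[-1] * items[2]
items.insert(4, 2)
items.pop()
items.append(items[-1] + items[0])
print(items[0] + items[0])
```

18

pop(0) removes 7 → [9, 1, 4, 5]
items[-2] = items[-1]*items[2] = 5*4 = 20 → [9, 1, 20, 5]
insert 2 at 4 → [9, 1, 20, 5, 2]
pop() removes 2 → [9, 1, 20, 5]
append items[-1]+items[0] = 5+9 = 14 → [9, 1, 20, 5, 14]
items[0]+items[0] = 9+9 = 18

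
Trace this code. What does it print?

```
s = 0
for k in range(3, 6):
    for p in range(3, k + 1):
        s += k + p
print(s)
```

48

k=3,p=3: s = 0+6 = 6
k=4,p=3: s = 6+7 = 13
k=4,p=4: s = 13+8 = 21
k=5,p=3: s = 21+8 = 29
k=5,p=4: s = 29+9 = 38
k=5,p=5: s = 38+10 = 48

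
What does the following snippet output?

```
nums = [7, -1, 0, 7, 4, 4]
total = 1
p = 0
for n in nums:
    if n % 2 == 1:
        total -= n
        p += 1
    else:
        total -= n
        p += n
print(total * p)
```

-220

n=7: odd, total = 1-7 = -6; p=1
n=-1: odd, total = (-6)-(-1) = -5; p=2
n=0: not odd, total = (-5)-0 = -5; p=2
n=7: odd, total = (-5)-7 = -12; p=3
n=4: not odd, total = (-12)-4 = -16; p=7
n=4: not odd, total = (-16)-4 = -20; p=11
total*p = (-20)*11 = -220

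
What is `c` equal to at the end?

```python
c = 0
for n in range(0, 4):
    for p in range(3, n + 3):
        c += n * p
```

53

n=1,p=3: c = 0+3 = 3
n=2,p=3: c = 3+6 = 9
n=2,p=4: c = 9+8 = 17
n=3,p=3: c = 17+9 = 26
n=3,p=4: c = 26+12 = 38
n=3,p=5: c = 38+15 = 53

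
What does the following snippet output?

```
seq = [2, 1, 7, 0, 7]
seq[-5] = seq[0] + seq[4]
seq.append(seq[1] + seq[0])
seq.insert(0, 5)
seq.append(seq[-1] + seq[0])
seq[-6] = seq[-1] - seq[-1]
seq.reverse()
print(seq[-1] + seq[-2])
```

seq[-5] = seq[0]+seq[4] = 2+7 = 9 → [9, 1, 7, 0, 7]
append seq[1]+seq[0] = 1+9 = 10 → [9, 1, 7, 0, 7, 10]
insert 5 at 0 → [5, 9, 1, 7, 0, 7, 10]
append seq[-1]+seq[0] = 10+5 = 15 → [5, 9, 1, 7, 0, 7, 10, 15]
seq[-6] = seq[-1]-seq[-1] = 15-15 = 0 → [5, 9, 0, 7, 0, 7, 10, 15]
reverse → [15, 10, 7, 0, 7, 0, 9, 5]
seq[-1]+seq[-2] = 5+9 = 14

14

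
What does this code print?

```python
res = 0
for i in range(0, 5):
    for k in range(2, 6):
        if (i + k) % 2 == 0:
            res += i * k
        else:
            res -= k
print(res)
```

i=0,k=2: even sum, res = 0+0 = 0
i=0,k=3: odd sum, res = 0-3 = -3
i=0,k=4: even sum, res = (-3)+0 = -3
i=0,k=5: odd sum, res = (-3)-5 = -8
i=1,k=2: odd sum, res = (-8)-2 = -10
i=1,k=3: even sum, res = (-10)+3 = -7
i=1,k=4: odd sum, res = (-7)-4 = -11
i=1,k=5: even sum, res = (-11)+5 = -6
i=2,k=2: even sum, res = (-6)+4 = -2
i=2,k=3: odd sum, res = (-2)-3 = -5
i=2,k=4: even sum, res = (-5)+8 = 3
i=2,k=5: odd sum, res = 3-5 = -2
i=3,k=2: odd sum, res = (-2)-2 = -4
i=3,k=3: even sum, res = (-4)+9 = 5
i=3,k=4: odd sum, res = 5-4 = 1
i=3,k=5: even sum, res = 1+15 = 16
i=4,k=2: even sum, res = 16+8 = 24
i=4,k=3: odd sum, res = 24-3 = 21
i=4,k=4: even sum, res = 21+16 = 37
i=4,k=5: odd sum, res = 37-5 = 32

32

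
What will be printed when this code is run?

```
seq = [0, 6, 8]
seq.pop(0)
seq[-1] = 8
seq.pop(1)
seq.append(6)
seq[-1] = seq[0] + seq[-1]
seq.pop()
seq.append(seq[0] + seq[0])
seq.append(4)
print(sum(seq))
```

pop(0) removes 0 → [6, 8]
seq[-1] = 8 → [6, 8]
pop(1) removes 8 → [6]
append 6 → [6, 6]
seq[-1] = seq[0]+seq[-1] = 6+6 = 12 → [6, 12]
pop() removes 12 → [6]
append seq[0]+seq[0] = 6+6 = 12 → [6, 12]
append 4 → [6, 12, 4]
sum = 22

22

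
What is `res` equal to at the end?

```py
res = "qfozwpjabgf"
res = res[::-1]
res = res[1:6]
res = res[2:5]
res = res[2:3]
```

'p'

reverse → 'fgbajpwzofq'
slice [1:6] → 'gbajp'
slice [2:5] → 'ajp'
slice [2:3] → 'p'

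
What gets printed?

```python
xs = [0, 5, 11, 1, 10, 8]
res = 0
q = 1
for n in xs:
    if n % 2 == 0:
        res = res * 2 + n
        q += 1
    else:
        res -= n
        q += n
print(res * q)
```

-840

n=0: even, res = 0*2+0 = 0; q=2
n=5: not even, res = 0-5 = -5; q=7
n=11: not even, res = (-5)-11 = -16; q=18
n=1: not even, res = (-16)-1 = -17; q=19
n=10: even, res = (-17)*2+10 = -24; q=20
n=8: even, res = (-24)*2+8 = -40; q=21
res*q = (-40)*21 = -840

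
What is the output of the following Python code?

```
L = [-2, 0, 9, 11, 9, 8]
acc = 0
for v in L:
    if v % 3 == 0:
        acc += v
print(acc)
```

18

v=-2: not %3==0
v=0: %3==0, acc = 0+0 = 0
v=9: %3==0, acc = 0+9 = 9
v=11: not %3==0
v=9: %3==0, acc = 9+9 = 18
v=8: not %3==0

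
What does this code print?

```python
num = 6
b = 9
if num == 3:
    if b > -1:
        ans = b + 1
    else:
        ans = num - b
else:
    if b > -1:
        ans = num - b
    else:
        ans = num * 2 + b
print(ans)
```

-3

num=6, b=9
num == 3 is False; b > -1 is True
→ ans = num - b = -3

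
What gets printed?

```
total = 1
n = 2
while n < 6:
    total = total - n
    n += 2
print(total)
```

-5

n=2: total = 1-2 = -1
n=4: total = (-1)-4 = -5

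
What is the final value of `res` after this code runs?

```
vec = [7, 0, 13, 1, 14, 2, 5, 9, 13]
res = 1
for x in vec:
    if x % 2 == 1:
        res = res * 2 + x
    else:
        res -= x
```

x=7: odd, res = 1*2+7 = 9
x=0: not odd, res = 9-0 = 9
x=13: odd, res = 9*2+13 = 31
x=1: odd, res = 31*2+1 = 63
x=14: not odd, res = 63-14 = 49
x=2: not odd, res = 49-2 = 47
x=5: odd, res = 47*2+5 = 99
x=9: odd, res = 99*2+9 = 207
x=13: odd, res = 207*2+13 = 427

427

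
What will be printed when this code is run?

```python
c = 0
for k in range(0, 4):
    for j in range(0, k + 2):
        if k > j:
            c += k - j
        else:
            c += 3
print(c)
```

34

k=0,j=0: not 0>0, c = 0+3 = 3
k=0,j=1: not 0>1, c = 3+3 = 6
k=1,j=0: 1>0, c = 6+1 = 7
k=1,j=1: not 1>1, c = 7+3 = 10
k=1,j=2: not 1>2, c = 10+3 = 13
k=2,j=0: 2>0, c = 13+2 = 15
k=2,j=1: 2>1, c = 15+1 = 16
k=2,j=2: not 2>2, c = 16+3 = 19
k=2,j=3: not 2>3, c = 19+3 = 22
k=3,j=0: 3>0, c = 22+3 = 25
k=3,j=1: 3>1, c = 25+2 = 27
k=3,j=2: 3>2, c = 27+1 = 28
k=3,j=3: not 3>3, c = 28+3 = 31
k=3,j=4: not 3>4, c = 31+3 = 34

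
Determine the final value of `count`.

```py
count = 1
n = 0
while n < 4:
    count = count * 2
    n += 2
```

4

n=0: count = 1*2 = 2
n=2: count = 2*2 = 4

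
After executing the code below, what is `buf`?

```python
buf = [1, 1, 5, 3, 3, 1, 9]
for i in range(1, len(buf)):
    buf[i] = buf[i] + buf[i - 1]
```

i=1: buf[1] = 1+1 = 2 → [1, 2, 5, 3, 3, 1, 9]
i=2: buf[2] = 5+2 = 7 → [1, 2, 7, 3, 3, 1, 9]
i=3: buf[3] = 3+7 = 10 → [1, 2, 7, 10, 3, 1, 9]
i=4: buf[4] = 3+10 = 13 → [1, 2, 7, 10, 13, 1, 9]
i=5: buf[5] = 1+13 = 14 → [1, 2, 7, 10, 13, 14, 9]
i=6: buf[6] = 9+14 = 23 → [1, 2, 7, 10, 13, 14, 23]

[1, 2, 7, 10, 13, 14, 23]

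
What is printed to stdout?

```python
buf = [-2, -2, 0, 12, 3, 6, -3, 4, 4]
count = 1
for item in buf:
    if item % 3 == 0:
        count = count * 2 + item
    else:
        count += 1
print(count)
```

215

item=-2: not %3==0, count = 1+1 = 2
item=-2: not %3==0, count = 2+1 = 3
item=0: %3==0, count = 3*2+0 = 6
item=12: %3==0, count = 6*2+12 = 24
item=3: %3==0, count = 24*2+3 = 51
item=6: %3==0, count = 51*2+6 = 108
item=-3: %3==0, count = 108*2+(-3) = 213
item=4: not %3==0, count = 213+1 = 214
item=4: not %3==0, count = 214+1 = 215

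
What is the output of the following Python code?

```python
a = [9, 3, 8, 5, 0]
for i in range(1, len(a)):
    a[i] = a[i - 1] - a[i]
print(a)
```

[9, 6, -2, -7, -7]

i=1: a[1] = 9-3 = 6 → [9, 6, 8, 5, 0]
i=2: a[2] = 6-8 = -2 → [9, 6, -2, 5, 0]
i=3: a[3] = (-2)-5 = -7 → [9, 6, -2, -7, 0]
i=4: a[4] = (-7)-0 = -7 → [9, 6, -2, -7, -7]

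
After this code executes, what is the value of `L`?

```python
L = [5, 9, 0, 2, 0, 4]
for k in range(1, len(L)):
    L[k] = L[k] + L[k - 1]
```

[5, 14, 14, 16, 16, 20]

k=1: L[1] = 9+5 = 14 → [5, 14, 0, 2, 0, 4]
k=2: L[2] = 0+14 = 14 → [5, 14, 14, 2, 0, 4]
k=3: L[3] = 2+14 = 16 → [5, 14, 14, 16, 0, 4]
k=4: L[4] = 0+16 = 16 → [5, 14, 14, 16, 16, 4]
k=5: L[5] = 4+16 = 20 → [5, 14, 14, 16, 16, 20]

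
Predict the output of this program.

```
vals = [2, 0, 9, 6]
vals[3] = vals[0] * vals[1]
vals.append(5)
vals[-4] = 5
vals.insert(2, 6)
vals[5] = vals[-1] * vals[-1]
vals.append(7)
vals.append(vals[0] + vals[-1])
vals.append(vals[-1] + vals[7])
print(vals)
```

[2, 5, 6, 9, 0, 25, 7, 9, 18]

vals[3] = vals[0]*vals[1] = 2*0 = 0 → [2, 0, 9, 0]
append 5 → [2, 0, 9, 0, 5]
vals[-4] = 5 → [2, 5, 9, 0, 5]
insert 6 at 2 → [2, 5, 6, 9, 0, 5]
vals[5] = vals[-1]*vals[-1] = 5*5 = 25 → [2, 5, 6, 9, 0, 25]
append 7 → [2, 5, 6, 9, 0, 25, 7]
append vals[0]+vals[-1] = 2+7 = 9 → [2, 5, 6, 9, 0, 25, 7, 9]
append vals[-1]+vals[7] = 9+9 = 18 → [2, 5, 6, 9, 0, 25, 7, 9, 18]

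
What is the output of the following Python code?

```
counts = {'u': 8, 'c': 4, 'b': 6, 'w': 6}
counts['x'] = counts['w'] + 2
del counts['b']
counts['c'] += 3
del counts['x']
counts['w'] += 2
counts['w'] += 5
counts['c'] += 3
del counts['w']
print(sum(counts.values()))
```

counts['x'] = counts['w']+2 = 8 → {'u': 8, 'c': 4, 'b': 6, 'w': 6, 'x': 8}
del 'b' → {'u': 8, 'c': 4, 'w': 6, 'x': 8}
counts['c'] = 4+3 = 7 → {'u': 8, 'c': 7, 'w': 6, 'x': 8}
del 'x' → {'u': 8, 'c': 7, 'w': 6}
counts['w'] = 6+2 = 8 → {'u': 8, 'c': 7, 'w': 8}
counts['w'] = 8+5 = 13 → {'u': 8, 'c': 7, 'w': 13}
counts['c'] = 7+3 = 10 → {'u': 8, 'c': 10, 'w': 13}
del 'w' → {'u': 8, 'c': 10}
sum of values = 18

18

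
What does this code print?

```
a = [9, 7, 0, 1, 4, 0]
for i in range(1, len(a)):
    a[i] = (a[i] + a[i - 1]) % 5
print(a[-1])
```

1

i=1: a[1] = (7+9)%5 = 1 → [9, 1, 0, 1, 4, 0]
i=2: a[2] = (0+1)%5 = 1 → [9, 1, 1, 1, 4, 0]
i=3: a[3] = (1+1)%5 = 2 → [9, 1, 1, 2, 4, 0]
i=4: a[4] = (4+2)%5 = 1 → [9, 1, 1, 2, 1, 0]
i=5: a[5] = (0+1)%5 = 1 → [9, 1, 1, 2, 1, 1]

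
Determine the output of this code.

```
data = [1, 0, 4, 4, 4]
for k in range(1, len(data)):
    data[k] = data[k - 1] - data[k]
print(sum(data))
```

-19

k=1: data[1] = 1-0 = 1 → [1, 1, 4, 4, 4]
k=2: data[2] = 1-4 = -3 → [1, 1, -3, 4, 4]
k=3: data[3] = (-3)-4 = -7 → [1, 1, -3, -7, 4]
k=4: data[4] = (-7)-4 = -11 → [1, 1, -3, -7, -11]
sum = -19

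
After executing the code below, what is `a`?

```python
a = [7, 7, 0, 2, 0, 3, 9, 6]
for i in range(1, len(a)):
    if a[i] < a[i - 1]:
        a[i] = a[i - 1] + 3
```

i=1: 7>=7, unchanged → [7, 7, 0, 2, 0, 3, 9, 6]
i=2: 0<7, a[2] = 7+3 = 10 → [7, 7, 10, 2, 0, 3, 9, 6]
i=3: 2<10, a[3] = 10+3 = 13 → [7, 7, 10, 13, 0, 3, 9, 6]
i=4: 0<13, a[4] = 13+3 = 16 → [7, 7, 10, 13, 16, 3, 9, 6]
i=5: 3<16, a[5] = 16+3 = 19 → [7, 7, 10, 13, 16, 19, 9, 6]
i=6: 9<19, a[6] = 19+3 = 22 → [7, 7, 10, 13, 16, 19, 22, 6]
i=7: 6<22, a[7] = 22+3 = 25 → [7, 7, 10, 13, 16, 19, 22, 25]

[7, 7, 10, 13, 16, 19, 22, 25]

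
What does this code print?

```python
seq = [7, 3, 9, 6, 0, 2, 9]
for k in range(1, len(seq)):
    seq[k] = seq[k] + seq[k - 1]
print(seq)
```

k=1: seq[1] = 3+7 = 10 → [7, 10, 9, 6, 0, 2, 9]
k=2: seq[2] = 9+10 = 19 → [7, 10, 19, 6, 0, 2, 9]
k=3: seq[3] = 6+19 = 25 → [7, 10, 19, 25, 0, 2, 9]
k=4: seq[4] = 0+25 = 25 → [7, 10, 19, 25, 25, 2, 9]
k=5: seq[5] = 2+25 = 27 → [7, 10, 19, 25, 25, 27, 9]
k=6: seq[6] = 9+27 = 36 → [7, 10, 19, 25, 25, 27, 36]

[7, 10, 19, 25, 25, 27, 36]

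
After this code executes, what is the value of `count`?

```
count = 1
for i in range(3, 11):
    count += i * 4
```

209

i=3: count = 1+3*4 = 13
i=4: count = 13+4*4 = 29
i=5: count = 29+5*4 = 49
i=6: count = 49+6*4 = 73
i=7: count = 73+7*4 = 101
i=8: count = 101+8*4 = 133
i=9: count = 133+9*4 = 169
i=10: count = 169+10*4 = 209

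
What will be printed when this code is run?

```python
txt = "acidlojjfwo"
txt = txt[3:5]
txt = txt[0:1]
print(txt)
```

slice [3:5] → 'dl'
slice [0:1] → 'd'

d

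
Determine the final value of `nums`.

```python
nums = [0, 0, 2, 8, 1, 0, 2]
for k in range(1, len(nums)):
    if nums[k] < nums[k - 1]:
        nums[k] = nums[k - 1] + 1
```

[0, 0, 2, 8, 9, 10, 11]

k=1: 0>=0, unchanged → [0, 0, 2, 8, 1, 0, 2]
k=2: 2>=0, unchanged → [0, 0, 2, 8, 1, 0, 2]
k=3: 8>=2, unchanged → [0, 0, 2, 8, 1, 0, 2]
k=4: 1<8, nums[4] = 8+1 = 9 → [0, 0, 2, 8, 9, 0, 2]
k=5: 0<9, nums[5] = 9+1 = 10 → [0, 0, 2, 8, 9, 10, 2]
k=6: 2<10, nums[6] = 10+1 = 11 → [0, 0, 2, 8, 9, 10, 11]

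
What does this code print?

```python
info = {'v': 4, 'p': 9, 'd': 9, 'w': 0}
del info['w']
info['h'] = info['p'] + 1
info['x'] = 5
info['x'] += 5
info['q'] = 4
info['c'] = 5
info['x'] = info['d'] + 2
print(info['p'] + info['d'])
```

18

del 'w' → {'v': 4, 'p': 9, 'd': 9}
info['h'] = info['p']+1 = 10 → {'v': 4, 'p': 9, 'd': 9, 'h': 10}
info['x'] = 5 → {'v': 4, 'p': 9, 'd': 9, 'h': 10, 'x': 5}
info['x'] = 5+5 = 10 → {'v': 4, 'p': 9, 'd': 9, 'h': 10, 'x': 10}
info['q'] = 4 → {'v': 4, 'p': 9, 'd': 9, 'h': 10, 'x': 10, 'q': 4}
info['c'] = 5 → {'v': 4, 'p': 9, 'd': 9, 'h': 10, 'x': 10, 'q': 4, 'c': 5}
info['x'] = info['d']+2 = 11 → {'v': 4, 'p': 9, 'd': 9, 'h': 10, 'x': 11, 'q': 4, 'c': 5}
info['p']+info['d'] = 9+9 = 18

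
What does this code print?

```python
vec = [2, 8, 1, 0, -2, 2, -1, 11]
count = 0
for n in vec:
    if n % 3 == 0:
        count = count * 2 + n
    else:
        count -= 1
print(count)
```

n=2: not %3==0, count = 0-1 = -1
n=8: not %3==0, count = (-1)-1 = -2
n=1: not %3==0, count = (-2)-1 = -3
n=0: %3==0, count = (-3)*2+0 = -6
n=-2: not %3==0, count = (-6)-1 = -7
n=2: not %3==0, count = (-7)-1 = -8
n=-1: not %3==0, count = (-8)-1 = -9
n=11: not %3==0, count = (-9)-1 = -10

-10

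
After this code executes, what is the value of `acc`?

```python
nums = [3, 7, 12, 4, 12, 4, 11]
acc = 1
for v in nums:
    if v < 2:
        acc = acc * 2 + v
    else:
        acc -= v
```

-52

v=3: not <2, acc = 1-3 = -2
v=7: not <2, acc = (-2)-7 = -9
v=12: not <2, acc = (-9)-12 = -21
v=4: not <2, acc = (-21)-4 = -25
v=12: not <2, acc = (-25)-12 = -37
v=4: not <2, acc = (-37)-4 = -41
v=11: not <2, acc = (-41)-11 = -52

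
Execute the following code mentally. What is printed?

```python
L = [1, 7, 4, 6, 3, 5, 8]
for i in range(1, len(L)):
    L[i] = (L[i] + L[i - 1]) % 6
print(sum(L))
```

12

i=1: L[1] = (7+1)%6 = 2 → [1, 2, 4, 6, 3, 5, 8]
i=2: L[2] = (4+2)%6 = 0 → [1, 2, 0, 6, 3, 5, 8]
i=3: L[3] = (6+0)%6 = 0 → [1, 2, 0, 0, 3, 5, 8]
i=4: L[4] = (3+0)%6 = 3 → [1, 2, 0, 0, 3, 5, 8]
i=5: L[5] = (5+3)%6 = 2 → [1, 2, 0, 0, 3, 2, 8]
i=6: L[6] = (8+2)%6 = 4 → [1, 2, 0, 0, 3, 2, 4]
sum = 12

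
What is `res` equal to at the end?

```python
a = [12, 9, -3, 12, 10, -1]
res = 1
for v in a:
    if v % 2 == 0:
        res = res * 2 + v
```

90

v=12: even, res = 1*2+12 = 14
v=9: not even
v=-3: not even
v=12: even, res = 14*2+12 = 40
v=10: even, res = 40*2+10 = 90
v=-1: not even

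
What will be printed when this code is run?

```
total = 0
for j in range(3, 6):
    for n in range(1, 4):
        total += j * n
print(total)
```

j=3,n=1: total = 0+3 = 3
j=3,n=2: total = 3+6 = 9
j=3,n=3: total = 9+9 = 18
j=4,n=1: total = 18+4 = 22
j=4,n=2: total = 22+8 = 30
j=4,n=3: total = 30+12 = 42
j=5,n=1: total = 42+5 = 47
j=5,n=2: total = 47+10 = 57
j=5,n=3: total = 57+15 = 72

72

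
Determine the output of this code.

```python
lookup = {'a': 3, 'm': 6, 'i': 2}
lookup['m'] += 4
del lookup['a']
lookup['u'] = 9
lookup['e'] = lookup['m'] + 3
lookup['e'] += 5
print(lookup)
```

{'m': 10, 'i': 2, 'u': 9, 'e': 18}

lookup['m'] = 6+4 = 10 → {'a': 3, 'm': 10, 'i': 2}
del 'a' → {'m': 10, 'i': 2}
lookup['u'] = 9 → {'m': 10, 'i': 2, 'u': 9}
lookup['e'] = lookup['m']+3 = 13 → {'m': 10, 'i': 2, 'u': 9, 'e': 13}
lookup['e'] = 13+5 = 18 → {'m': 10, 'i': 2, 'u': 9, 'e': 18}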